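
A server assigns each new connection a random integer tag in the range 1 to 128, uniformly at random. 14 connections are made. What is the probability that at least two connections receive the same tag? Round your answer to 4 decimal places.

0.5216

It's easier to compute the probability that all 14 are distinct.
P(all distinct) = 128/128 · 127/128 · ··· · 115/128 ≈ 0.4784.
So the probability of at least one match is 1 − 0.4784 = 0.5216.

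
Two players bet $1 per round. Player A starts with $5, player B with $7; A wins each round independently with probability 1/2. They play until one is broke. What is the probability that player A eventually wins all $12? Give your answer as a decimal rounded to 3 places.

0.417

With a fair step, P(i) = ½P(i−1) + ½P(i+1) with P(0)=0, P(12)=1 has the linear solution P(i) = i/12.
P(5) = 5/12 ≈ 0.417.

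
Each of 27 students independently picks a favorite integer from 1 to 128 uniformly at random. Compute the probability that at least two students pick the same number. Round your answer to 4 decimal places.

It's easier to compute the probability that all 27 are distinct.
P(all distinct) = 128/128 · 127/128 · ··· · 102/128 ≈ 0.0521.
So the probability of at least one match is 1 − 0.0521 = 0.9479.

0.9479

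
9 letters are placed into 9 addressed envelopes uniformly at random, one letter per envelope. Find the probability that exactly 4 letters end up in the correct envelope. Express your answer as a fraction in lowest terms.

11/720

Choose which 4 of the 9 are fixed: C(9,4) = 126 ways.
The remaining 5 must have no fixed point: D(5) = 44.
P = 126·44/362880 = 11/720.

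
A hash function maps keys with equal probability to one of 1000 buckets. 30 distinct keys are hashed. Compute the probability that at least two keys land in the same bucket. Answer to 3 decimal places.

0.356

It's easier to compute the probability that all 30 are distinct.
P(all distinct) = 1000/1000 · 999/1000 · ··· · 971/1000 ≈ 0.644.
So the probability of at least one match is 1 − 0.644 = 0.356.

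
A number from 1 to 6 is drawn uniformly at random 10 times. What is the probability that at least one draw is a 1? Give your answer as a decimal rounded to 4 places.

0.8385

P(no draw is a 1) = (5/6)^10 ≈ 0.1615.
P(at least one) = 1 − 0.1615 = 0.8385.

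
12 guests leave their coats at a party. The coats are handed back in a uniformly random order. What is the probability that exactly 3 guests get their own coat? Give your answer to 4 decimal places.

Choose which 3 of the 12 are fixed: C(12,3) = 220 ways.
The remaining 9 must have no fixed point: D(9) = 133496.
P = 220·133496/479001600 = 16687/272160 ≈ 0.0613.

0.0613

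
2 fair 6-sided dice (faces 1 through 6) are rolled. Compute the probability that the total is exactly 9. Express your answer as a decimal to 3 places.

There are 6^2 = 36 equally likely outcomes.
The number of ordered 2-tuples from {1,…,6} summing to 9 is 4.
P(sum = 9) = 4/36 = 1/9 ≈ 0.111.

0.111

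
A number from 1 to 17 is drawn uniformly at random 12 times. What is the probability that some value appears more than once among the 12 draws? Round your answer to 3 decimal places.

0.995

P(all 12 different) = 17/17 · 16/17 · ··· · 6/17 ≈ 0.005.
P(at least two equal) = 1 − 0.005 = 0.995.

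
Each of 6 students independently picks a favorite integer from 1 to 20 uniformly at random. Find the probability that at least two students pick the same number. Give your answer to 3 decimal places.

It's easier to compute the probability that all 6 are distinct.
P(all distinct) = 20/20 · 19/20 · ··· · 15/20 ≈ 0.436.
So the probability of at least one match is 1 − 0.436 = 0.564.

0.564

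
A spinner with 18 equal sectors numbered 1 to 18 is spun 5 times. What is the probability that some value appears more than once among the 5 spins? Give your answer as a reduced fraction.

997/2187

P(all 5 different) = 18/18 · 17/18 · ··· · 14/18 = 1190/2187.
P(at least two equal) = 1 − 1190/2187 = 997/2187.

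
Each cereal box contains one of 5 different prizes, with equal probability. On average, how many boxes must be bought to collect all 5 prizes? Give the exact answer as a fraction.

After i distinct types are collected, each trial gives a new one with probability (5−i)/5, so the expected wait for the next new type is 5/(5−i).
E = 5/5 + 5/4 + 5/3 + 5/2 + 5/1 = 137/12.

137/12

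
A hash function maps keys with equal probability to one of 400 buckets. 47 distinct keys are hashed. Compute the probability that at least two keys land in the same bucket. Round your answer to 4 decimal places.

It's easier to compute the probability that all 47 are distinct.
P(all distinct) = 400/400 · 399/400 · ··· · 354/400 ≈ 0.0600.
So the probability of at least one match is 1 − 0.0600 = 0.9400.

0.9400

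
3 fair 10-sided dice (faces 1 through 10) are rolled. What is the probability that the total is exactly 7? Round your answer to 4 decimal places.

There are 10^3 = 1000 equally likely outcomes.
The number of ordered 3-tuples from {1,…,10} summing to 7 is 15.
P(sum = 7) = 15/1000 = 3/200 ≈ 0.0150.

0.0150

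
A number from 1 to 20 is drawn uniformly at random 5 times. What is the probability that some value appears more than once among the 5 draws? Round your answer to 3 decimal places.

P(all 5 different) = 20/20 · 19/20 · ··· · 16/20 ≈ 0.581.
P(at least two equal) = 1 − 0.581 = 0.419.

0.419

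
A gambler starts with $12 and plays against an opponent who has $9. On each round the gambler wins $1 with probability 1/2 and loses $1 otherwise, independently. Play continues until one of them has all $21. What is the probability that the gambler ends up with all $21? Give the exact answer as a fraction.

With a fair step, P(i) = ½P(i−1) + ½P(i+1) with P(0)=0, P(21)=1 has the linear solution P(i) = i/21.
P(12) = 12/21 = 4/7.

4/7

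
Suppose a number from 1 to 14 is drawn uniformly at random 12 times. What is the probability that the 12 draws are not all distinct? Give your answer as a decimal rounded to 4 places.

0.9992

P(all 12 different) = 14/14 · 13/14 · ··· · 3/14 ≈ 0.0008.
P(at least two equal) = 1 − 0.0008 = 0.9992.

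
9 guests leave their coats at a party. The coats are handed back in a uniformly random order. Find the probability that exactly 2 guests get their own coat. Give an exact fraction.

103/560

Choose which 2 of the 9 are fixed: C(9,2) = 36 ways.
The remaining 7 must have no fixed point: D(7) = 1854.
P = 36·1854/362880 = 103/560.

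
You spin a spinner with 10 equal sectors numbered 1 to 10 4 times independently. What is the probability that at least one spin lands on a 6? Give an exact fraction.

3439/10000

P(no spin lands on a 6) = (9/10)^4 = 6561/10000.
P(at least one) = 1 − 6561/10000 = 3439/10000.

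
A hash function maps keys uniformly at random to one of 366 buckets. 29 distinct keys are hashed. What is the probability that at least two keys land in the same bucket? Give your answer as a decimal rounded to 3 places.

It's easier to compute the probability that all 29 are distinct.
P(all distinct) = 366/366 · 365/366 · ··· · 338/366 ≈ 0.320.
So the probability of at least one match is 1 − 0.320 = 0.680.

0.680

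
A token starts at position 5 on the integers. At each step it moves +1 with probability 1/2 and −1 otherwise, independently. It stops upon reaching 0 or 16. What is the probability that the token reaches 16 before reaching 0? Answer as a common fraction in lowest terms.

5/16

With a fair step, P(i) = ½P(i−1) + ½P(i+1) with P(0)=0, P(16)=1 has the linear solution P(i) = i/16.
P(5) = 5/16.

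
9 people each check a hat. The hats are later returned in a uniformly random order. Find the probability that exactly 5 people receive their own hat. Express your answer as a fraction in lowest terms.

Choose which 5 of the 9 are fixed: C(9,5) = 126 ways.
The remaining 4 must have no fixed point: D(4) = 9.
P = 126·9/362880 = 1/320.

1/320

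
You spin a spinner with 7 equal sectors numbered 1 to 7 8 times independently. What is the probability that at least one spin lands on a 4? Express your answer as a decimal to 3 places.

0.709

P(no spin lands on a 4) = (6/7)^8 ≈ 0.291.
P(at least one) = 1 − 0.291 = 0.709.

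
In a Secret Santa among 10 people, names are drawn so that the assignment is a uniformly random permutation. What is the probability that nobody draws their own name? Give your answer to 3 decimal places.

This is the derangement probability: permutations of 10 with no fixed point.
D(10) = 10! · (1 − 1/1! + 1/2! − ··· + (−1)^10/10!) = 1334961.
P = 1334961/3628800 = 16481/44800 ≈ 0.368.

0.368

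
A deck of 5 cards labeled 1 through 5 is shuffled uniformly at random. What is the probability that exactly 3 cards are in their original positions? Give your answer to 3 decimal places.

0.083

Choose which 3 of the 5 are fixed: C(5,3) = 10 ways.
The remaining 2 must have no fixed point: D(2) = 1.
P = 10·1/120 = 1/12 ≈ 0.083.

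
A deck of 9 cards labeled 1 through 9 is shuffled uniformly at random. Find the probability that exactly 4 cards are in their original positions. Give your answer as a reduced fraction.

11/720

Choose which 4 of the 9 are fixed: C(9,4) = 126 ways.
The remaining 5 must have no fixed point: D(5) = 44.
P = 126·44/362880 = 11/720.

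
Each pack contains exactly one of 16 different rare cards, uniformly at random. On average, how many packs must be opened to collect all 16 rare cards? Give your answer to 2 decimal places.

54.09

After i distinct types are collected, each trial gives a new one with probability (16−i)/16, so the expected wait for the next new type is 16/(16−i).
E = 16/16 + 16/15 + 16/14 + 16/13 + 16/12 + 16/11 + 16/10 + 16/9 + 16/8 + 16/7 + 16/6 + 16/5 + 16/4 + 16/3 + 16/2 + 16/1 = 2436559/45045 ≈ 54.09.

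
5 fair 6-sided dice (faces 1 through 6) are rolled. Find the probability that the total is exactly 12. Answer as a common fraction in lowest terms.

305/7776

There are 6^5 = 7776 equally likely outcomes.
The number of ordered 5-tuples from {1,…,6} summing to 12 is 305.
P(sum = 12) = 305/7776.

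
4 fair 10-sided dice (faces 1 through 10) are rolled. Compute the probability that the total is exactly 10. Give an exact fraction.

21/2500

There are 10^4 = 10000 equally likely outcomes.
The number of ordered 4-tuples from {1,…,10} summing to 10 is 84.
P(sum = 10) = 84/10000 = 21/2500.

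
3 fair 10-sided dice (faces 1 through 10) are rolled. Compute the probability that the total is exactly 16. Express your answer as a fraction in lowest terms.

There are 10^3 = 1000 equally likely outcomes.
The number of ordered 3-tuples from {1,…,10} summing to 16 is 75.
P(sum = 16) = 75/1000 = 3/40.

3/40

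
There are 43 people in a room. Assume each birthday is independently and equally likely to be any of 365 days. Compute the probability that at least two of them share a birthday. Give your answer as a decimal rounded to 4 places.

0.9239

It's easier to compute the probability that all 43 are distinct.
P(all distinct) = 365/365 · 364/365 · ··· · 323/365 ≈ 0.0761.
So the probability of at least one match is 1 − 0.0761 = 0.9239.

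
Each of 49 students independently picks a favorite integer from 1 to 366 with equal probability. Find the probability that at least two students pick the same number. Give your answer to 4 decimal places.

0.9654

It's easier to compute the probability that all 49 are distinct.
P(all distinct) = 366/366 · 365/366 · ··· · 318/366 ≈ 0.0346.
So the probability of at least one match is 1 − 0.0346 = 0.9654.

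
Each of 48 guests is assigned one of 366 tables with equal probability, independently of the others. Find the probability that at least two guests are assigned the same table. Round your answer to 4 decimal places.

0.9602

It's easier to compute the probability that all 48 are distinct.
P(all distinct) = 366/366 · 365/366 · ··· · 319/366 ≈ 0.0398.
So the probability of at least one match is 1 − 0.0398 = 0.9602.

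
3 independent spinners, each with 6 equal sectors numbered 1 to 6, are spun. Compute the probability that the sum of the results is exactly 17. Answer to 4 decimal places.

0.0139

There are 6^3 = 216 equally likely outcomes.
The number of ordered 3-tuples from {1,…,6} summing to 17 is 3.
P(sum = 17) = 3/216 = 1/72 ≈ 0.0139.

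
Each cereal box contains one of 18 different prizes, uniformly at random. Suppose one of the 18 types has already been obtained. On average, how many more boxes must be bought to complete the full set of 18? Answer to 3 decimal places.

61.912

Starting from 1 distinct type, each trial gives a new one with probability (18−i)/18 when i types are held, so the wait for the next new type is 18/(18−i).
E = 18/17 + 18/16 + 18/15 + 18/14 + 18/13 + 18/12 + 18/11 + 18/10 + 18/9 + 18/8 + 18/7 + 18/6 + 18/5 + 18/4 + 18/3 + 18/2 + 18/1 = 42142223/680680 ≈ 61.912.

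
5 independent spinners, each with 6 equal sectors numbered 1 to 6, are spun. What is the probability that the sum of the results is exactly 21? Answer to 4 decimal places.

0.0694

There are 6^5 = 7776 equally likely outcomes.
The number of ordered 5-tuples from {1,…,6} summing to 21 is 540.
P(sum = 21) = 540/7776 = 5/72 ≈ 0.0694.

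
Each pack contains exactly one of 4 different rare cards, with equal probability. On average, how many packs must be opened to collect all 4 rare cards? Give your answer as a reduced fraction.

After i distinct types are collected, each trial gives a new one with probability (4−i)/4, so the expected wait for the next new type is 4/(4−i).
E = 4/4 + 4/3 + 4/2 + 4/1 = 25/3.

25/3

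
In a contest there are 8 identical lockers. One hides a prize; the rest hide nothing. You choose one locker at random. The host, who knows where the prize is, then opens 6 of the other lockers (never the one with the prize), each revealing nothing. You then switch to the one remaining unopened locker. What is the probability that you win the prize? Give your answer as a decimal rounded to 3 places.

0.875

Your original locker holds the prize with probability 1/8, so the other 7 collectively hold it with probability 7/8.
The host can always find 6 empty lockers to open, so the reveals don't change that 7/8; it is now spread over the 1 remaining unopened locker.
P(win by switching) = (7/8) · (1/1) = 7/8 ≈ 0.875.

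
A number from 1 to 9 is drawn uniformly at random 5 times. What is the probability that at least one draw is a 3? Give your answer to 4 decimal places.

P(no draw is a 3) = (8/9)^5 ≈ 0.5549.
P(at least one) = 1 − 0.5549 = 0.4451.

0.4451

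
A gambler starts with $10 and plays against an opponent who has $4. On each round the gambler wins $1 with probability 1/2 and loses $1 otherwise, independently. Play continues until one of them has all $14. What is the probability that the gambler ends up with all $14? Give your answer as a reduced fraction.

5/7

With a fair step, P(i) = ½P(i−1) + ½P(i+1) with P(0)=0, P(14)=1 has the linear solution P(i) = i/14.
P(10) = 10/14 = 5/7.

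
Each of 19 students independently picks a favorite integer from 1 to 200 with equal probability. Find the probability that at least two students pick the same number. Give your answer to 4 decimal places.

0.5863

It's easier to compute the probability that all 19 are distinct.
P(all distinct) = 200/200 · 199/200 · ··· · 182/200 ≈ 0.4137.
So the probability of at least one match is 1 − 0.4137 = 0.5863.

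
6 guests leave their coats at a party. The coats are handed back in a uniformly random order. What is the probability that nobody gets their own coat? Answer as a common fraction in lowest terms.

This is the derangement probability: permutations of 6 with no fixed point.
D(6) = 6! · (1 − 1/1! + 1/2! − ··· + (−1)^6/6!) = 265.
P = 265/720 = 53/144.

53/144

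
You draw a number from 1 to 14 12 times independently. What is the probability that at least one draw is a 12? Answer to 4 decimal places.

P(no draw is a 12) = (13/14)^12 ≈ 0.4109.
P(at least one) = 1 − 0.4109 = 0.5891.

0.5891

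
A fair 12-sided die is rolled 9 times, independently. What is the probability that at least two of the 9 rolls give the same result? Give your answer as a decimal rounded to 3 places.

P(all 9 different) = 12/12 · 11/12 · ··· · 4/12 ≈ 0.015.
P(at least two equal) = 1 − 0.015 = 0.985.

0.985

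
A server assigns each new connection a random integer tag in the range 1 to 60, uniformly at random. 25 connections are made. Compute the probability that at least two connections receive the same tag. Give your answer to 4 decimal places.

0.9972

It's easier to compute the probability that all 25 are distinct.
P(all distinct) = 60/60 · 59/60 · ··· · 36/60 ≈ 0.0028.
So the probability of at least one match is 1 − 0.0028 = 0.9972.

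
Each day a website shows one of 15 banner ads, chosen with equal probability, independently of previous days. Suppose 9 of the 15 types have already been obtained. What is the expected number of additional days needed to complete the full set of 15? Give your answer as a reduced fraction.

Starting from 9 distinct types, each trial gives a new one with probability (15−i)/15 when i types are held, so the wait for the next new type is 15/(15−i).
E = 15/6 + 15/5 + 15/4 + 15/3 + 15/2 + 15/1 = 147/4.

147/4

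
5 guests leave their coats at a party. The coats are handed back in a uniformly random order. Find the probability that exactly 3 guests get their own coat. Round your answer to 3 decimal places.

0.083

Choose which 3 of the 5 are fixed: C(5,3) = 10 ways.
The remaining 2 must have no fixed point: D(2) = 1.
P = 10·1/120 = 1/12 ≈ 0.083.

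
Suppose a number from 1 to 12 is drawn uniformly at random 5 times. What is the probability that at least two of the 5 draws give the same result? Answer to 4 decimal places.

0.6181

P(all 5 different) = 12/12 · 11/12 · ··· · 8/12 ≈ 0.3819.
P(at least two equal) = 1 − 0.3819 = 0.6181.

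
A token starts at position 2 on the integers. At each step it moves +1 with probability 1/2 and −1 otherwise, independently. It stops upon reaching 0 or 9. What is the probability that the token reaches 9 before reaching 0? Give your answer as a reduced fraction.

2/9

With a fair step, P(i) = ½P(i−1) + ½P(i+1) with P(0)=0, P(9)=1 has the linear solution P(i) = i/9.
P(2) = 2/9.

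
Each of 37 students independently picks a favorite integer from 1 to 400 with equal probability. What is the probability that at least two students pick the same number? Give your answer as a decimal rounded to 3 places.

It's easier to compute the probability that all 37 are distinct.
P(all distinct) = 400/400 · 399/400 · ··· · 364/400 ≈ 0.179.
So the probability of at least one match is 1 − 0.179 = 0.821.

0.821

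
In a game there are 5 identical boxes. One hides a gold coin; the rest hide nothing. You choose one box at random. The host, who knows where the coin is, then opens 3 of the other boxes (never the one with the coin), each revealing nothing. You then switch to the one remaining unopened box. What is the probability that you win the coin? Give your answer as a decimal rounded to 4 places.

0.8000

Your original box holds the coin with probability 1/5, so the other 4 collectively hold it with probability 4/5.
The host can always find 3 empty boxes to open, so the reveals don't change that 4/5; it is now spread over the 1 remaining unopened box.
P(win by switching) = (4/5) · (1/1) = 4/5 ≈ 0.8000.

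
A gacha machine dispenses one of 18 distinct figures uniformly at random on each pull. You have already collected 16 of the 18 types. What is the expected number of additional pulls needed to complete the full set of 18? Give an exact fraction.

Starting from 16 distinct types, each trial gives a new one with probability (18−i)/18 when i types are held, so the wait for the next new type is 18/(18−i).
E = 18/2 + 18/1 = 27.

27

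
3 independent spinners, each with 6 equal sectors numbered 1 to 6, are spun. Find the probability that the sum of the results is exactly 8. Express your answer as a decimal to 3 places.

0.097

There are 6^3 = 216 equally likely outcomes.
The number of ordered 3-tuples from {1,…,6} summing to 8 is 21.
P(sum = 8) = 21/216 = 7/72 ≈ 0.097.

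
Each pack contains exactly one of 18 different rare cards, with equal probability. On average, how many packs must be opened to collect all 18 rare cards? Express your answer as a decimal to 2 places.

62.91

After i distinct types are collected, each trial gives a new one with probability (18−i)/18, so the expected wait for the next new type is 18/(18−i).
E = 18/18 + 18/17 + 18/16 + 18/15 + 18/14 + 18/13 + 18/12 + 18/11 + 18/10 + 18/9 + 18/8 + 18/7 + 18/6 + 18/5 + 18/4 + 18/3 + 18/2 + 18/1 = 42822903/680680 ≈ 62.91.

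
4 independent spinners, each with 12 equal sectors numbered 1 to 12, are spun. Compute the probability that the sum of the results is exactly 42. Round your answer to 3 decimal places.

0.004

There are 12^4 = 20736 equally likely outcomes.
The number of ordered 4-tuples from {1,…,12} summing to 42 is 84.
P(sum = 42) = 84/20736 = 7/1728 ≈ 0.004.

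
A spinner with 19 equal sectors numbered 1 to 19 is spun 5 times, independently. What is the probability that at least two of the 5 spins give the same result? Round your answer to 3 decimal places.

0.436

P(all 5 different) = 19/19 · 18/19 · ··· · 15/19 ≈ 0.564.
P(at least two equal) = 1 − 0.564 = 0.436.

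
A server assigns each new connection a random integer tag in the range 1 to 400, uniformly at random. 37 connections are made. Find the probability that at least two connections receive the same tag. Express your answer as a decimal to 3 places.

It's easier to compute the probability that all 37 are distinct.
P(all distinct) = 400/400 · 399/400 · ··· · 364/400 ≈ 0.179.
So the probability of at least one match is 1 − 0.179 = 0.821.

0.821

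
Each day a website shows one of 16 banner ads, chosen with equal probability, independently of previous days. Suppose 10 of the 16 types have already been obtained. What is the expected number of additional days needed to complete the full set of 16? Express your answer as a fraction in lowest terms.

Starting from 10 distinct types, each trial gives a new one with probability (16−i)/16 when i types are held, so the wait for the next new type is 16/(16−i).
E = 16/6 + 16/5 + 16/4 + 16/3 + 16/2 + 16/1 = 196/5.

196/5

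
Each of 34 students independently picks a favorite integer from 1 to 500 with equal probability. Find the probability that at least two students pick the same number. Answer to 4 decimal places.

0.6827

It's easier to compute the probability that all 34 are distinct.
P(all distinct) = 500/500 · 499/500 · ··· · 467/500 ≈ 0.3173.
So the probability of at least one match is 1 − 0.3173 = 0.6827.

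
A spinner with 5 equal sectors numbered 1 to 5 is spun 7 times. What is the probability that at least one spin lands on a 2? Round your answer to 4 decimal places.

0.7903

P(no spin lands on a 2) = (4/5)^7 ≈ 0.2097.
P(at least one) = 1 − 0.2097 = 0.7903.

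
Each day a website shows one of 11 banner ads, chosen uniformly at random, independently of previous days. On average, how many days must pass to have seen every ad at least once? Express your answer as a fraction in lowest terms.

83711/2520

After i distinct types are collected, each trial gives a new one with probability (11−i)/11, so the expected wait for the next new type is 11/(11−i).
E = 11/11 + 11/10 + 11/9 + 11/8 + 11/7 + 11/6 + 11/5 + 11/4 + 11/3 + 11/2 + 11/1 = 83711/2520.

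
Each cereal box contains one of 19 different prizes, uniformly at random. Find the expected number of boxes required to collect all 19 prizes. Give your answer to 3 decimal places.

After i distinct types are collected, each trial gives a new one with probability (19−i)/19, so the expected wait for the next new type is 19/(19−i).
E = 19/19 + 19/18 + 19/17 + 19/16 + 19/15 + 19/14 + 19/13 + 19/12 + 19/11 + 19/10 + 19/9 + 19/8 + 19/7 + 19/6 + 19/5 + 19/4 + 19/3 + 19/2 + 19/1 = 275295799/4084080 ≈ 67.407.

67.407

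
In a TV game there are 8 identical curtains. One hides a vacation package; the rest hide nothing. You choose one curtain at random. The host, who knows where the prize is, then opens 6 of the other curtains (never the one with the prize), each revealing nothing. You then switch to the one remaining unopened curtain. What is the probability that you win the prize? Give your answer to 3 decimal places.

0.875

Your original curtain holds the prize with probability 1/8, so the other 7 collectively hold it with probability 7/8.
The host can always find 6 empty curtains to open, so the reveals don't change that 7/8; it is now spread over the 1 remaining unopened curtain.
P(win by switching) = (7/8) · (1/1) = 7/8 ≈ 0.875.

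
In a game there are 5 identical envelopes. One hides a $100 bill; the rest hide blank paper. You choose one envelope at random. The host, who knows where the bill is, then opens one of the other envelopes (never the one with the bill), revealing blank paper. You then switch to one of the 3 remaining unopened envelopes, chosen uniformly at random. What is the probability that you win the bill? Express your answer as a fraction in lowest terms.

4/15

Your original envelope holds the bill with probability 1/5, so the other 4 collectively hold it with probability 4/5.
The host can always find an empty envelope to open, so this doesn't change that 4/5; it is now spread over the 3 remaining unopened envelopes.
P(win by switching) = (4/5) · (1/3) = 4/15.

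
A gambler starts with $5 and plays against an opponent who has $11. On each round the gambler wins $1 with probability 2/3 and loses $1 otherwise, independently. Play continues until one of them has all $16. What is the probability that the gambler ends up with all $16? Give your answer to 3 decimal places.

0.969

Let r = q/p = (1/3)/(2/3) = 1/2. The recurrence P(i) = p·P(i+1) + q·P(i−1) with P(0)=0, P(16)=1 gives P(i) = (1 − r^i)/(1 − r^16).
P(5) = (1 − (1/2)^5) / (1 − (1/2)^16) = 63488/65535 ≈ 0.969.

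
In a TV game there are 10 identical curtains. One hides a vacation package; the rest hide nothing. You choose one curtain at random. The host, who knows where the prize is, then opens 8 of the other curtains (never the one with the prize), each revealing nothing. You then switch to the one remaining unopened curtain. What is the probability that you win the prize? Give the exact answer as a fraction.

Your original curtain holds the prize with probability 1/10, so the other 9 collectively hold it with probability 9/10.
The host can always find 8 empty curtains to open, so the reveals don't change that 9/10; it is now spread over the 1 remaining unopened curtain.
P(win by switching) = (9/10) · (1/1) = 9/10.

9/10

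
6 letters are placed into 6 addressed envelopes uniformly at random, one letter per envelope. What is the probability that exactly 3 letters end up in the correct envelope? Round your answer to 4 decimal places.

Choose which 3 of the 6 are fixed: C(6,3) = 20 ways.
The remaining 3 must have no fixed point: D(3) = 2.
P = 20·2/720 = 1/18 ≈ 0.0556.

0.0556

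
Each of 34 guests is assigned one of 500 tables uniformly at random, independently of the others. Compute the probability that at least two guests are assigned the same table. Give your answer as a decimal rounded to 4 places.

It's easier to compute the probability that all 34 are distinct.
P(all distinct) = 500/500 · 499/500 · ··· · 467/500 ≈ 0.3173.
So the probability of at least one match is 1 − 0.3173 = 0.6827.

0.6827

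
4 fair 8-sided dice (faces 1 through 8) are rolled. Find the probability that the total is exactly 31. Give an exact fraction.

There are 8^4 = 4096 equally likely outcomes.
The number of ordered 4-tuples from {1,…,8} summing to 31 is 4.
P(sum = 31) = 4/4096 = 1/1024.

1/1024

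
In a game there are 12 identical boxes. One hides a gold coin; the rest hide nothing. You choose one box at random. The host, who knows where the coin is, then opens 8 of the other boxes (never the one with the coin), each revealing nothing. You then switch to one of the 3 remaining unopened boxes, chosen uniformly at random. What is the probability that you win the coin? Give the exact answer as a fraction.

11/36

Your original box holds the coin with probability 1/12, so the other 11 collectively hold it with probability 11/12.
The host can always find 8 empty boxes to open, so the reveals don't change that 11/12; it is now spread over the 3 remaining unopened boxes.
P(win by switching) = (11/12) · (1/3) = 11/36.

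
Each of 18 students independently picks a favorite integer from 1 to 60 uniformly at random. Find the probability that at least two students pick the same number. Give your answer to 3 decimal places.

0.942

It's easier to compute the probability that all 18 are distinct.
P(all distinct) = 60/60 · 59/60 · ··· · 43/60 ≈ 0.058.
So the probability of at least one match is 1 − 0.058 = 0.942.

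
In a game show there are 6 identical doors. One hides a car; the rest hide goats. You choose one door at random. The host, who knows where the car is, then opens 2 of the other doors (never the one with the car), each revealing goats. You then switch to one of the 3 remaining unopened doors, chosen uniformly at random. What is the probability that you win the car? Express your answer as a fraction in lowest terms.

5/18

Your original door holds the car with probability 1/6, so the other 5 collectively hold it with probability 5/6.
The host can always find 2 empty doors to open, so the reveals don't change that 5/6; it is now spread over the 3 remaining unopened doors.
P(win by switching) = (5/6) · (1/3) = 5/18.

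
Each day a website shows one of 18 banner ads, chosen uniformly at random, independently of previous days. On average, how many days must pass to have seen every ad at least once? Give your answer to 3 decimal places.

After i distinct types are collected, each trial gives a new one with probability (18−i)/18, so the expected wait for the next new type is 18/(18−i).
E = 18/18 + 18/17 + 18/16 + 18/15 + 18/14 + 18/13 + 18/12 + 18/11 + 18/10 + 18/9 + 18/8 + 18/7 + 18/6 + 18/5 + 18/4 + 18/3 + 18/2 + 18/1 = 42822903/680680 ≈ 62.912.

62.912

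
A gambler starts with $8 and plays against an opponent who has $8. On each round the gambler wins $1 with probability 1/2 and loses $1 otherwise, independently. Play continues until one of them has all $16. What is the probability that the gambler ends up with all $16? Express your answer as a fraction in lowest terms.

With a fair step, P(i) = ½P(i−1) + ½P(i+1) with P(0)=0, P(16)=1 has the linear solution P(i) = i/16.
P(8) = 8/16 = 1/2.

1/2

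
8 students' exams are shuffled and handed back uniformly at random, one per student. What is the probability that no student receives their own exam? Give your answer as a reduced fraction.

This is the derangement probability: permutations of 8 with no fixed point.
D(8) = 8! · (1 − 1/1! + 1/2! − ··· + (−1)^8/8!) = 14833.
P = 14833/40320 = 2119/5760.

2119/5760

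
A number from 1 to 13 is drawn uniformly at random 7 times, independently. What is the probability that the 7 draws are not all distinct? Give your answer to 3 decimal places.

P(all 7 different) = 13/13 · 12/13 · ··· · 7/13 ≈ 0.138.
P(at least two equal) = 1 − 0.138 = 0.862.

0.862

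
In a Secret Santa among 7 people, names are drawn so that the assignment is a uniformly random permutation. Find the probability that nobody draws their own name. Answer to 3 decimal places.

0.368

This is the derangement probability: permutations of 7 with no fixed point.
D(7) = 7! · (1 − 1/1! + 1/2! − ··· + (−1)^7/7!) = 1854.
P = 1854/5040 = 103/280 ≈ 0.368.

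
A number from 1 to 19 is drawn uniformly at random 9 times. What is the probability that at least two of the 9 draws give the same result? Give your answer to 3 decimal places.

P(all 9 different) = 19/19 · 18/19 · ··· · 11/19 ≈ 0.104.
P(at least two equal) = 1 − 0.104 = 0.896.

0.896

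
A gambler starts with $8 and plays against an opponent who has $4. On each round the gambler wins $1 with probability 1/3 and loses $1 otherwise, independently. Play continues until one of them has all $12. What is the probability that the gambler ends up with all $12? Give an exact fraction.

Let r = q/p = (2/3)/(1/3) = 2. The recurrence P(i) = p·P(i+1) + q·P(i−1) with P(0)=0, P(12)=1 gives P(i) = (1 − r^i)/(1 − r^12).
P(8) = (1 − (2)^8) / (1 − (2)^12) = 17/273.

17/273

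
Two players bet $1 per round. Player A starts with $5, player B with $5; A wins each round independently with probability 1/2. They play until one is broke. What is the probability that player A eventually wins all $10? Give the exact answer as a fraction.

With a fair step, P(i) = ½P(i−1) + ½P(i+1) with P(0)=0, P(10)=1 has the linear solution P(i) = i/10.
P(5) = 5/10 = 1/2.

1/2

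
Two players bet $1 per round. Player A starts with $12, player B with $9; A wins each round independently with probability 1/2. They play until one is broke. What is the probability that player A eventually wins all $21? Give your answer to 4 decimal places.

With a fair step, P(i) = ½P(i−1) + ½P(i+1) with P(0)=0, P(21)=1 has the linear solution P(i) = i/21.
P(12) = 12/21 = 4/7 ≈ 0.5714.

0.5714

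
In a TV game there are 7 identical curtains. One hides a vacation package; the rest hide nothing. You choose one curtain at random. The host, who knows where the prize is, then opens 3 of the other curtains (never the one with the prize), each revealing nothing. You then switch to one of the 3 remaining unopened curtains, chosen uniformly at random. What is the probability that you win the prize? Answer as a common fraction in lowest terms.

2/7

Your original curtain holds the prize with probability 1/7, so the other 6 collectively hold it with probability 6/7.
The host can always find 3 empty curtains to open, so the reveals don't change that 6/7; it is now spread over the 3 remaining unopened curtains.
P(win by switching) = (6/7) · (1/3) = 2/7.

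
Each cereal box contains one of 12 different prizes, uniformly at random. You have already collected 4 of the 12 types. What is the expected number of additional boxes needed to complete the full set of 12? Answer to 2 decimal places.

32.61

Starting from 4 distinct types, each trial gives a new one with probability (12−i)/12 when i types are held, so the wait for the next new type is 12/(12−i).
E = 12/8 + 12/7 + 12/6 + 12/5 + 12/4 + 12/3 + 12/2 + 12/1 = 2283/70 ≈ 32.61.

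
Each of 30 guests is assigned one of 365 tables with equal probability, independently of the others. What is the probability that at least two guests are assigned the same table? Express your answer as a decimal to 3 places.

0.706

It's easier to compute the probability that all 30 are distinct.
P(all distinct) = 365/365 · 364/365 · ··· · 336/365 ≈ 0.294.
So the probability of at least one match is 1 − 0.294 = 0.706.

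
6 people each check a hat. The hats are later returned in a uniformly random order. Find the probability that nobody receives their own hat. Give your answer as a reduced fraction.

53/144

This is the derangement probability: permutations of 6 with no fixed point.
D(6) = 6! · (1 − 1/1! + 1/2! − ··· + (−1)^6/6!) = 265.
P = 265/720 = 53/144.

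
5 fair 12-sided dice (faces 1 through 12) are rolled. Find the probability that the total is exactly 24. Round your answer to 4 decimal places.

There are 12^5 = 248832 equally likely outcomes.
The number of ordered 5-tuples from {1,…,12} summing to 24 is 7205.
P(sum = 24) = 7205/248832 ≈ 0.0290.

0.0290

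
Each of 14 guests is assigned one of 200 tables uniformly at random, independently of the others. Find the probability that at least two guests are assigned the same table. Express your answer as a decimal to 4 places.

0.3722

It's easier to compute the probability that all 14 are distinct.
P(all distinct) = 200/200 · 199/200 · ··· · 187/200 ≈ 0.6278.
So the probability of at least one match is 1 − 0.6278 = 0.3722.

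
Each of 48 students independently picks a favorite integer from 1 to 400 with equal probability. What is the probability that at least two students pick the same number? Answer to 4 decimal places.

It's easier to compute the probability that all 48 are distinct.
P(all distinct) = 400/400 · 399/400 · ··· · 353/400 ≈ 0.0529.
So the probability of at least one match is 1 − 0.0529 = 0.9471.

0.9471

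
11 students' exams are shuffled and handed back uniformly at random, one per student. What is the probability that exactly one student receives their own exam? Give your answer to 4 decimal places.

0.3679

Choose which one is fixed: C(11,1) = 11 ways.
The remaining 10 must have no fixed point: D(10) = 1334961.
P = 11·1334961/39916800 = 16481/44800 ≈ 0.3679.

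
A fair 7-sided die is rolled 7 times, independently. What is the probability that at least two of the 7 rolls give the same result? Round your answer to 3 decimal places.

P(all 7 different) = 7/7 · 6/7 · ··· · 1/7 ≈ 0.006.
P(at least two equal) = 1 − 0.006 = 0.994.

0.994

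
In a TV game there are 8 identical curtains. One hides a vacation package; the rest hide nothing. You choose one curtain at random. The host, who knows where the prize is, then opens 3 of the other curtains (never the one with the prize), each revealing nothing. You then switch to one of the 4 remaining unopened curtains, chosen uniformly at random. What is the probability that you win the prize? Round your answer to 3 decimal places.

Your original curtain holds the prize with probability 1/8, so the other 7 collectively hold it with probability 7/8.
The host can always find 3 empty curtains to open, so the reveals don't change that 7/8; it is now spread over the 4 remaining unopened curtains.
P(win by switching) = (7/8) · (1/4) = 7/32 ≈ 0.219.

0.219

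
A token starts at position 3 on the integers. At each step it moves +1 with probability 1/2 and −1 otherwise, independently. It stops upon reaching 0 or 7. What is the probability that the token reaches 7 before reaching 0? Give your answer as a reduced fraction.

With a fair step, P(i) = ½P(i−1) + ½P(i+1) with P(0)=0, P(7)=1 has the linear solution P(i) = i/7.
P(3) = 3/7.

3/7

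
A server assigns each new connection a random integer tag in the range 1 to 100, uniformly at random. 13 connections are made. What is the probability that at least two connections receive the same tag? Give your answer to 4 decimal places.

0.5572

It's easier to compute the probability that all 13 are distinct.
P(all distinct) = 100/100 · 99/100 · ··· · 88/100 ≈ 0.4428.
So the probability of at least one match is 1 − 0.4428 = 0.5572.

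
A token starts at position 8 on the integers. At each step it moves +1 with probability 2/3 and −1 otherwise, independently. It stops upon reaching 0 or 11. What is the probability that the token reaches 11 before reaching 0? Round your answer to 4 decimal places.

0.9966

Let r = q/p = (1/3)/(2/3) = 1/2. The recurrence P(i) = p·P(i+1) + q·P(i−1) with P(0)=0, P(11)=1 gives P(i) = (1 − r^i)/(1 − r^11).
P(8) = (1 − (1/2)^8) / (1 − (1/2)^11) = 2040/2047 ≈ 0.9966.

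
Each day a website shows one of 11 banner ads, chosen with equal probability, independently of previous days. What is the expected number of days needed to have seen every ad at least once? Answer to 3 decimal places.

33.219

After i distinct types are collected, each trial gives a new one with probability (11−i)/11, so the expected wait for the next new type is 11/(11−i).
E = 11/11 + 11/10 + 11/9 + 11/8 + 11/7 + 11/6 + 11/5 + 11/4 + 11/3 + 11/2 + 11/1 = 83711/2520 ≈ 33.219.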